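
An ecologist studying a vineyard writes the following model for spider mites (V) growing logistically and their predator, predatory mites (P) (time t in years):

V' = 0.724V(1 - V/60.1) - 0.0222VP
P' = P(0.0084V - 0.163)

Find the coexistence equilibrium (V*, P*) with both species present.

From dP/dt = 0 with P > 0: 0.0084V* = 0.163, so V* = 19.4.
Substitute into dV/dt = 0: 0.724(1 - 19.4/60.1) = 0.0222P*.
The bracket is 0.677, giving P* = 0.49/0.0222 = 22.1.

V* ≈ 19.4, P* ≈ 22.1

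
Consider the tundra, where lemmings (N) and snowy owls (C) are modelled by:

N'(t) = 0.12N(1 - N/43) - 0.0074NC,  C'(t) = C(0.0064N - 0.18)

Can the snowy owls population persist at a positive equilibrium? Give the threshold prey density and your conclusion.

The predator equation gives dC/dt > 0 only when N > 0.18/0.0064 = 28.1.
Without the predator, N → K = 43. Since 43 > 28.1, the predator can invade and persist.

Threshold N = 28.1; K > 28.1, so yes, the predator persists.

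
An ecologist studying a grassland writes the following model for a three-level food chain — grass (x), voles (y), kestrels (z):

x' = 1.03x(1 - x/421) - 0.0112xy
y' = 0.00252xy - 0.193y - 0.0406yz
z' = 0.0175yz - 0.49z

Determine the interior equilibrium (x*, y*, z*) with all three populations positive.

From dz/dt = 0: 0.0175y* = 0.49, so y* = 28.
From dx/dt = 0: 1.03(1 - x*/421) = 0.0112·28, giving x* = 421·(1 - 0.304) = 293.
From dy/dt = 0: 0.00252·293 - 0.193 = 0.0406z*, so z* = 0.545/0.0406 = 13.4.

x* ≈ 293, y* ≈ 28, z* ≈ 13.4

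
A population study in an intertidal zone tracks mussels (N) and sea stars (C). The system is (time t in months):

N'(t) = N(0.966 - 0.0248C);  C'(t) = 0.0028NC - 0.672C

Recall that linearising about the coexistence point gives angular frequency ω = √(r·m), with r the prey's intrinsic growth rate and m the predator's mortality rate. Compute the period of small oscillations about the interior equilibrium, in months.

T ≈ 7.8 months

Here r = 0.966 and m = 0.672, so r·m = 0.649.
ω = √0.649 = 0.806 per month, hence T = 2π/ω ≈ 7.8 months.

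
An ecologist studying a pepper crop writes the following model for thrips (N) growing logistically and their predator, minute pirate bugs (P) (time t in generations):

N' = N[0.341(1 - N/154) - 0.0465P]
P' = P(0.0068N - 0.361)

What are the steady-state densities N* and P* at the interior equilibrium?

N* ≈ 53.1, P* ≈ 4.81

From dP/dt = 0 with P > 0: 0.0068N* = 0.361, so N* = 53.1.
Substitute into dN/dt = 0: 0.341(1 - 53.1/154) = 0.0465P*.
The bracket is 0.655, giving P* = 0.223/0.0465 = 4.81.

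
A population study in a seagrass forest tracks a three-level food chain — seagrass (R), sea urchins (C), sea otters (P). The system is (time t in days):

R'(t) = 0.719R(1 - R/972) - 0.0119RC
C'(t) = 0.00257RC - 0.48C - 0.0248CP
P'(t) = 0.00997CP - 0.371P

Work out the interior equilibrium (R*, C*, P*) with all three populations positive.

From dP/dt = 0: 0.00997C* = 0.371, so C* = 37.2.
From dR/dt = 0: 0.719(1 - R*/972) = 0.0119·37.2, giving R* = 972·(1 - 0.616) = 373.
From dC/dt = 0: 0.00257·373 - 0.48 = 0.0248P*, so P* = 0.48/0.0248 = 19.3.

R* ≈ 373, C* ≈ 37.2, P* ≈ 19.3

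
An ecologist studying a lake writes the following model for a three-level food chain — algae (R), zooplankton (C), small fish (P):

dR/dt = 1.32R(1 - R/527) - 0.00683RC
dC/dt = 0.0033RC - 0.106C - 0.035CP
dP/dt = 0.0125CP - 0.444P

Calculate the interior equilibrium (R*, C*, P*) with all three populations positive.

R* ≈ 430, C* ≈ 35.5, P* ≈ 37.5

From dP/dt = 0: 0.0125C* = 0.444, so C* = 35.5.
From dR/dt = 0: 1.32(1 - R*/527) = 0.00683·35.5, giving R* = 527·(1 - 0.184) = 430.
From dC/dt = 0: 0.0033·430 - 0.106 = 0.035P*, so P* = 1.31/0.035 = 37.5.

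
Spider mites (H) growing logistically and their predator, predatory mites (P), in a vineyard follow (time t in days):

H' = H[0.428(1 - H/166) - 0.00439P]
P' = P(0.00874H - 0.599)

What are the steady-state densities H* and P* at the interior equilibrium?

From dP/dt = 0 with P > 0: 0.00874H* = 0.599, so H* = 68.5.
Substitute into dH/dt = 0: 0.428(1 - 68.5/166) = 0.00439P*.
The bracket is 0.587, giving P* = 0.251/0.00439 = 57.2.

H* ≈ 68.5, P* ≈ 57.2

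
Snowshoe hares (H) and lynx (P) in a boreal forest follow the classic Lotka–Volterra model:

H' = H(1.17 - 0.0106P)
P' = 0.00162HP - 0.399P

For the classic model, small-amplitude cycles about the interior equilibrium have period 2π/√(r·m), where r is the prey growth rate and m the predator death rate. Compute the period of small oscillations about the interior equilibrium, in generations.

Here r = 1.17 and m = 0.399, so r·m = 0.467.
ω = √0.467 = 0.683 per generation, hence T = 2π/ω ≈ 9.2 generations.

T ≈ 9.2 generations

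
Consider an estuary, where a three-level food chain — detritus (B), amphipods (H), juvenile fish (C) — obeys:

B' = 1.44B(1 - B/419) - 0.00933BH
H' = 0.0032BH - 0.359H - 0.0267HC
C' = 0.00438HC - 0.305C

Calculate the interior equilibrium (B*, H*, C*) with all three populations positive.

From dC/dt = 0: 0.00438H* = 0.305, so H* = 69.6.
From dB/dt = 0: 1.44(1 - B*/419) = 0.00933·69.6, giving B* = 419·(1 - 0.451) = 230.
From dH/dt = 0: 0.0032·230 - 0.359 = 0.0267C*, so C* = 0.377/0.0267 = 14.1.

B* ≈ 230, H* ≈ 69.6, C* ≈ 14.1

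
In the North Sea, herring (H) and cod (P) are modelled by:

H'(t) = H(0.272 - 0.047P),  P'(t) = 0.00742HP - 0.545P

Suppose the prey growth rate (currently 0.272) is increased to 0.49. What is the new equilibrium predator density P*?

At the interior fixed point, setting dH/dt = 0 with H > 0 fixes P* = (prey growth rate)/(HP coefficient) — independent of the other coefficients.
With the change, P* = 0.49/0.047 = 10.4; it rises from 5.79.

P* ≈ 10.4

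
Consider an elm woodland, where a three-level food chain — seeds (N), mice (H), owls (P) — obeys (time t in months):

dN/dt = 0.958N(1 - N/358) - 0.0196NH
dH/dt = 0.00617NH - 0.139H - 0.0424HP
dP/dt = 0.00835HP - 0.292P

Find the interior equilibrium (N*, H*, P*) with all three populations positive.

From dP/dt = 0: 0.00835H* = 0.292, so H* = 35.
From dN/dt = 0: 0.958(1 - N*/358) = 0.0196·35, giving N* = 358·(1 - 0.715) = 102.
From dH/dt = 0: 0.00617·102 - 0.139 = 0.0424P*, so P* = 0.49/0.0424 = 11.5.

N* ≈ 102, H* ≈ 35, P* ≈ 11.5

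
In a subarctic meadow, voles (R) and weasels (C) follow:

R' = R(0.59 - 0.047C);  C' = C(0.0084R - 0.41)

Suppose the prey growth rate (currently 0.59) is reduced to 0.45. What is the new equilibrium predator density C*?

At the interior fixed point, setting dR/dt = 0 with R > 0 fixes C* = (prey growth rate)/(RC coefficient) — independent of the other coefficients.
With the change, C* = 0.45/0.047 = 9.57; it falls from 12.6.

C* ≈ 9.57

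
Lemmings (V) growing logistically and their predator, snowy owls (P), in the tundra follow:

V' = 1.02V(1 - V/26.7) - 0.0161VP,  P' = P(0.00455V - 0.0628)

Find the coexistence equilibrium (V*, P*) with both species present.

From dP/dt = 0 with P > 0: 0.00455V* = 0.0628, so V* = 13.8.
Substitute into dV/dt = 0: 1.02(1 - 13.8/26.7) = 0.0161P*.
The bracket is 0.483, giving P* = 0.493/0.0161 = 30.6.

V* ≈ 13.8, P* ≈ 30.6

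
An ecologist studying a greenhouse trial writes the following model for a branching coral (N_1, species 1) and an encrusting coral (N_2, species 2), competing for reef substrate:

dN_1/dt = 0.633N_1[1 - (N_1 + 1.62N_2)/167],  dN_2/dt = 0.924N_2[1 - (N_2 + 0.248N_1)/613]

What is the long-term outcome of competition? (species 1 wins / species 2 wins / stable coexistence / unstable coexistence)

species 2 excludes species 1

Compare the nullcline intercepts: K1/α12 = 167/1.62 = 103 < K2 = 613; K2/α21 = 613/0.248 = 2470 > K1 = 167.
Since the inequalities point opposite ways, species 2 can invade but species 1 cannot.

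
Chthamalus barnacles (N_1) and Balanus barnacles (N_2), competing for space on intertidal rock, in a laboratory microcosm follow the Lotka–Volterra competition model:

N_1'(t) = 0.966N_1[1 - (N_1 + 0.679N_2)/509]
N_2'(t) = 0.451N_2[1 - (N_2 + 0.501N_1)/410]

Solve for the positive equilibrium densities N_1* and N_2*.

N_1* ≈ 350, N_2* ≈ 235

Setting both brackets to zero gives the nullclines N_1 + 0.679N_2 = 509 and 0.501N_1 + N_2 = 410.
Substituting N_2 = 410 - 0.501N_1 into the first: N_1(1 - 0.679·0.501) = 509 - 0.679·410.
So N_1* = 231/0.66 = 350, and then N_2* = 410 - 0.501·350 = 235.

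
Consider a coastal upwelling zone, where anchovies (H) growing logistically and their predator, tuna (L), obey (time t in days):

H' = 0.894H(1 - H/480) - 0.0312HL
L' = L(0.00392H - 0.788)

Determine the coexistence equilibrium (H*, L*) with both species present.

H* ≈ 201, L* ≈ 16.7

From dL/dt = 0 with L > 0: 0.00392H* = 0.788, so H* = 201.
Substitute into dH/dt = 0: 0.894(1 - 201/480) = 0.0312L*.
The bracket is 0.581, giving L* = 0.52/0.0312 = 16.7.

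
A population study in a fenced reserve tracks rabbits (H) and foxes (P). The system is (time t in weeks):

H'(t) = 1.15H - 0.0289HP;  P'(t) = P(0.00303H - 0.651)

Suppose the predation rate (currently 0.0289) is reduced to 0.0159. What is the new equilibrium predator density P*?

At the interior fixed point, setting dH/dt = 0 with H > 0 fixes P* = (prey growth rate)/(HP coefficient) — independent of the other coefficients.
With the change, P* = 1.15/0.0159 = 72.3; it rises from 39.8.

P* ≈ 72.3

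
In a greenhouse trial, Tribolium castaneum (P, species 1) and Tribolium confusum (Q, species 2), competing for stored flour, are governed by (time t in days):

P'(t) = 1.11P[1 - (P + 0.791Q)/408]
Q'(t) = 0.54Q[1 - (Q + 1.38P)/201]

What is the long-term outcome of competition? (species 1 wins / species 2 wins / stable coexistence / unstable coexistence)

species 1 excludes species 2

Compare the nullcline intercepts: K1/α12 = 408/0.791 = 516 > K2 = 201; K2/α21 = 201/1.38 = 146 < K1 = 408.
Since the inequalities point opposite ways, species 1 can invade but species 2 cannot.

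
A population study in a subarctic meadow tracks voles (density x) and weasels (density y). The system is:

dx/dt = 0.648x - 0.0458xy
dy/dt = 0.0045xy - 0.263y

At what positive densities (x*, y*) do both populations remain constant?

x* ≈ 58.4, y* ≈ 14.1

Set dy/dt = 0 with y > 0: 0.0045x - 0.263 = 0, so x* = 0.263/0.0045 = 58.4.
Set dx/dt = 0 with x > 0: 0.648 - 0.0458y = 0, so y* = 0.648/0.0458 = 14.1.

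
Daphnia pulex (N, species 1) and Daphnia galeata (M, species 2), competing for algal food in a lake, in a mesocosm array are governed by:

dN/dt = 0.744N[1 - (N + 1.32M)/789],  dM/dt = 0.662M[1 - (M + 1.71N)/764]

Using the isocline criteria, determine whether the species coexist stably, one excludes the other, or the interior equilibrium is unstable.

unstable coexistence (outcome depends on initial conditions)

Compare the nullcline intercepts: K1/α12 = 789/1.32 = 598 < K2 = 764; K2/α21 = 764/1.71 = 447 < K1 = 789.
Since both are reversed, neither can invade when rare; the interior point is a saddle.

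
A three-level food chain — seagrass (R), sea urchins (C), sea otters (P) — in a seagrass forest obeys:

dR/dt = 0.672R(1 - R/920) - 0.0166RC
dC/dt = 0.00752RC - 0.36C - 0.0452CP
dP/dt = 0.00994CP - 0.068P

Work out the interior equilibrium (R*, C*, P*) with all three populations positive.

From dP/dt = 0: 0.00994C* = 0.068, so C* = 6.84.
From dR/dt = 0: 0.672(1 - R*/920) = 0.0166·6.84, giving R* = 920·(1 - 0.169) = 765.
From dC/dt = 0: 0.00752·765 - 0.36 = 0.0452P*, so P* = 5.39/0.0452 = 119.

R* ≈ 765, C* ≈ 6.84, P* ≈ 119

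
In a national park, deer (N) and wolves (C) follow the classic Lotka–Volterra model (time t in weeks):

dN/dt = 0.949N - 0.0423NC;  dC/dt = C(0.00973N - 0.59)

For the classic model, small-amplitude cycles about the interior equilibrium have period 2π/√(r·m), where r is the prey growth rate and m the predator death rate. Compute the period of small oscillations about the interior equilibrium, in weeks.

Here r = 0.949 and m = 0.59, so r·m = 0.56.
ω = √0.56 = 0.748 per week, hence T = 2π/ω ≈ 8.4 weeks.

T ≈ 8.4 weeks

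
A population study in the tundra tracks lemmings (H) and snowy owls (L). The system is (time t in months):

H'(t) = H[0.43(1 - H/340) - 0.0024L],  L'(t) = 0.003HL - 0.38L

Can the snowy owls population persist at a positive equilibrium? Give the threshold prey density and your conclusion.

The predator equation gives dL/dt > 0 only when H > 0.38/0.003 = 127.
Without the predator, H → K = 340. Since 340 > 127, the predator can invade and persist.

Threshold H = 127; K > 127, so yes, the predator persists.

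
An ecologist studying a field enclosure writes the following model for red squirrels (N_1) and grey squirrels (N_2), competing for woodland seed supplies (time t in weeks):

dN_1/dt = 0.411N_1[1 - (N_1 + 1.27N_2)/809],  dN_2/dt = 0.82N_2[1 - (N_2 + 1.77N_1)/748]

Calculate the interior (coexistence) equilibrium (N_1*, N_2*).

Setting both brackets to zero gives the nullclines N_1 + 1.27N_2 = 809 and 1.77N_1 + N_2 = 748.
Substituting N_2 = 748 - 1.77N_1 into the first: N_1(1 - 1.27·1.77) = 809 - 1.27·748.
So N_1* = -141/-1.25 = 113, and then N_2* = 748 - 1.77·113 = 548.

N_1* ≈ 113, N_2* ≈ 548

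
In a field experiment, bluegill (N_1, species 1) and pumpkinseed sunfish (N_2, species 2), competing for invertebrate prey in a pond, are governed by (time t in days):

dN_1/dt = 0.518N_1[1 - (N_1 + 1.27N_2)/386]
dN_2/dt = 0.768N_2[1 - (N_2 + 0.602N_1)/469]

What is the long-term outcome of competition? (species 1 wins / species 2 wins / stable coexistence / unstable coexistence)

Compare the nullcline intercepts: K1/α12 = 386/1.27 = 304 < K2 = 469; K2/α21 = 469/0.602 = 779 > K1 = 386.
Since the inequalities point opposite ways, species 2 can invade but species 1 cannot.

species 2 excludes species 1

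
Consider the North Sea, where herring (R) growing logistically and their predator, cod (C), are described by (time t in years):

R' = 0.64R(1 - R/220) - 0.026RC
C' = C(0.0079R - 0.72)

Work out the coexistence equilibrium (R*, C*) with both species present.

R* ≈ 91.1, C* ≈ 14.4

From dC/dt = 0 with C > 0: 0.0079R* = 0.72, so R* = 91.1.
Substitute into dR/dt = 0: 0.64(1 - 91.1/220) = 0.026C*.
The bracket is 0.586, giving C* = 0.375/0.026 = 14.4.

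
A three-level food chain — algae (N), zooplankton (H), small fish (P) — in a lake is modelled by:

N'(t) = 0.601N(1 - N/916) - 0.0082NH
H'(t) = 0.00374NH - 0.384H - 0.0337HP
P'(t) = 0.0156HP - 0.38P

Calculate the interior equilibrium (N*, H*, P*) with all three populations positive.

N* ≈ 612, H* ≈ 24.4, P* ≈ 56.5

From dP/dt = 0: 0.0156H* = 0.38, so H* = 24.4.
From dN/dt = 0: 0.601(1 - N*/916) = 0.0082·24.4, giving N* = 916·(1 - 0.332) = 612.
From dH/dt = 0: 0.00374·612 - 0.384 = 0.0337P*, so P* = 1.9/0.0337 = 56.5.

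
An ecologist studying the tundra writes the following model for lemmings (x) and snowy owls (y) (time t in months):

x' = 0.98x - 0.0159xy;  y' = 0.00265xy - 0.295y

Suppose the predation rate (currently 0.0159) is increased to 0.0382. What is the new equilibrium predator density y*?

At the interior fixed point, setting dx/dt = 0 with x > 0 fixes y* = (prey growth rate)/(xy coefficient) — independent of the other coefficients.
With the change, y* = 0.98/0.0382 = 25.7; it falls from 61.6.

y* ≈ 25.7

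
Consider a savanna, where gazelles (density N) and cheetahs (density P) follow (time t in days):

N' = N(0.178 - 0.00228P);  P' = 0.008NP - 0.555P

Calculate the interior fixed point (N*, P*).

Set dP/dt = 0 with P > 0: 0.008N - 0.555 = 0, so N* = 0.555/0.008 = 69.4.
Set dN/dt = 0 with N > 0: 0.178 - 0.00228P = 0, so P* = 0.178/0.00228 = 78.1.

N* ≈ 69.4, P* ≈ 78.1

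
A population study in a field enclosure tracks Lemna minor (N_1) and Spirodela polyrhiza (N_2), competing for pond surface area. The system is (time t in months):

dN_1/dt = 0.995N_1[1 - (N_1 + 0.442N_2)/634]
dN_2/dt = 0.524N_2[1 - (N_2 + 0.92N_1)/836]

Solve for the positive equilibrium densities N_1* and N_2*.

Setting both brackets to zero gives the nullclines N_1 + 0.442N_2 = 634 and 0.92N_1 + N_2 = 836.
Substituting N_2 = 836 - 0.92N_1 into the first: N_1(1 - 0.442·0.92) = 634 - 0.442·836.
So N_1* = 264/0.593 = 446, and then N_2* = 836 - 0.92·446 = 426.

N_1* ≈ 446, N_2* ≈ 426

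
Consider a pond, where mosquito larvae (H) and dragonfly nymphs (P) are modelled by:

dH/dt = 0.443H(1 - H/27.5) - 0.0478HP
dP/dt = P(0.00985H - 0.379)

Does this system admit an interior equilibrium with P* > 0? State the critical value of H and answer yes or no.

The predator equation gives dP/dt > 0 only when H > 0.379/0.00985 = 38.5.
Without the predator, H → K = 27.5. Since 27.5 < 38.5, the predator cannot invade.

Threshold H = 38.5; K < 38.5, so no, the predator goes extinct.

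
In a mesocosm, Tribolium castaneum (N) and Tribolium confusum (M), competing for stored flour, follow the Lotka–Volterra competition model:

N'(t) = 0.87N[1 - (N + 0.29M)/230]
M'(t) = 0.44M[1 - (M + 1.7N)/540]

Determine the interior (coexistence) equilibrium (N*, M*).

N* ≈ 145, M* ≈ 294

Setting both brackets to zero gives the nullclines N + 0.29M = 230 and 1.7N + M = 540.
Substituting M = 540 - 1.7N into the first: N(1 - 0.29·1.7) = 230 - 0.29·540.
So N* = 73.4/0.507 = 145, and then M* = 540 - 1.7·145 = 294.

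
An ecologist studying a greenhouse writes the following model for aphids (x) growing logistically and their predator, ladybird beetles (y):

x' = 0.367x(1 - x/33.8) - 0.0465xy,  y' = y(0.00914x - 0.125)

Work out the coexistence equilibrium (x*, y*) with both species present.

x* ≈ 13.7, y* ≈ 4.7

From dy/dt = 0 with y > 0: 0.00914x* = 0.125, so x* = 13.7.
Substitute into dx/dt = 0: 0.367(1 - 13.7/33.8) = 0.0465y*.
The bracket is 0.595, giving y* = 0.219/0.0465 = 4.7.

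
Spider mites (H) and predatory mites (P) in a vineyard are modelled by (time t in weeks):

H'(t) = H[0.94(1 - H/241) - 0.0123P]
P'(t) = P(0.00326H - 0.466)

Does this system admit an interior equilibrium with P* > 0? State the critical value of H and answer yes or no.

Threshold H = 143; K > 143, so yes, the predator persists.

The predator equation gives dP/dt > 0 only when H > 0.466/0.00326 = 143.
Without the predator, H → K = 241. Since 241 > 143, the predator can invade and persist.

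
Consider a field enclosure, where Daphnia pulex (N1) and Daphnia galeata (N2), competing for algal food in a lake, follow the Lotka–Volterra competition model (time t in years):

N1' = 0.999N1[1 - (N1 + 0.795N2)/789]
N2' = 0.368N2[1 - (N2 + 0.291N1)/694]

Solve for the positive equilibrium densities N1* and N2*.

N1* ≈ 309, N2* ≈ 604

Setting both brackets to zero gives the nullclines N1 + 0.795N2 = 789 and 0.291N1 + N2 = 694.
Substituting N2 = 694 - 0.291N1 into the first: N1(1 - 0.795·0.291) = 789 - 0.795·694.
So N1* = 237/0.769 = 309, and then N2* = 694 - 0.291·309 = 604.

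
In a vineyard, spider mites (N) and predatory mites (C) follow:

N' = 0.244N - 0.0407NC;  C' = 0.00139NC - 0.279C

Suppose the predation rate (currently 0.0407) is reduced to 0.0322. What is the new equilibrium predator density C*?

At the interior fixed point, setting dN/dt = 0 with N > 0 fixes C* = (prey growth rate)/(NC coefficient) — independent of the other coefficients.
With the change, C* = 0.244/0.0322 = 7.58; it rises from 6.

C* ≈ 7.58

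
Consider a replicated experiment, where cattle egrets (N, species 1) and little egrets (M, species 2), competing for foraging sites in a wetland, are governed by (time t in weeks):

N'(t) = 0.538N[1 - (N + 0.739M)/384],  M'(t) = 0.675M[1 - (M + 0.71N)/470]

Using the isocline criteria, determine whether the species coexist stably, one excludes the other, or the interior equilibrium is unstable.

stable coexistence

Compare the nullcline intercepts: K1/α12 = 384/0.739 = 520 > K2 = 470; K2/α21 = 470/0.71 = 662 > K1 = 384.
Since both inequalities hold, each species can invade when rare, so the interior equilibrium is stable.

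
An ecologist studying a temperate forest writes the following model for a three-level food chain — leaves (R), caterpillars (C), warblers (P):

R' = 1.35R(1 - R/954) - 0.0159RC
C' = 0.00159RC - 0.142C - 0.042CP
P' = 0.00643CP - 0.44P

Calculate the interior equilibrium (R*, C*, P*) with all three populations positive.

R* ≈ 185, C* ≈ 68.4, P* ≈ 3.63

From dP/dt = 0: 0.00643C* = 0.44, so C* = 68.4.
From dR/dt = 0: 1.35(1 - R*/954) = 0.0159·68.4, giving R* = 954·(1 - 0.806) = 185.
From dC/dt = 0: 0.00159·185 - 0.142 = 0.042P*, so P* = 0.152/0.042 = 3.63.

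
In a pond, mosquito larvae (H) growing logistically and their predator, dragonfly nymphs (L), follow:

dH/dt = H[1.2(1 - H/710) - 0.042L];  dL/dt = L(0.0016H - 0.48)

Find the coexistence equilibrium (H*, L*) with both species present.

From dL/dt = 0 with L > 0: 0.0016H* = 0.48, so H* = 300.
Substitute into dH/dt = 0: 1.2(1 - 300/710) = 0.042L*.
The bracket is 0.577, giving L* = 0.693/0.042 = 16.5.

H* ≈ 300, L* ≈ 16.5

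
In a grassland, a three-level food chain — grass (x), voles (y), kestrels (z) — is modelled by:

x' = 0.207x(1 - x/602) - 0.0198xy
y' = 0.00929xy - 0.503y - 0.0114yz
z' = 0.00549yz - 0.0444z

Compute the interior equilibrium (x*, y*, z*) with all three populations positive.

x* ≈ 136, y* ≈ 8.09, z* ≈ 67

From dz/dt = 0: 0.00549y* = 0.0444, so y* = 8.09.
From dx/dt = 0: 0.207(1 - x*/602) = 0.0198·8.09, giving x* = 602·(1 - 0.774) = 136.
From dy/dt = 0: 0.00929·136 - 0.503 = 0.0114z*, so z* = 0.763/0.0114 = 67.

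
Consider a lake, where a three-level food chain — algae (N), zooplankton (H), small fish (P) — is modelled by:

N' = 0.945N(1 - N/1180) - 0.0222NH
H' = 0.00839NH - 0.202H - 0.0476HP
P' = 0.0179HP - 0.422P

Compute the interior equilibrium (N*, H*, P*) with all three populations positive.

N* ≈ 526, H* ≈ 23.6, P* ≈ 88.6

From dP/dt = 0: 0.0179H* = 0.422, so H* = 23.6.
From dN/dt = 0: 0.945(1 - N*/1180) = 0.0222·23.6, giving N* = 1180·(1 - 0.554) = 526.
From dH/dt = 0: 0.00839·526 - 0.202 = 0.0476P*, so P* = 4.22/0.0476 = 88.6.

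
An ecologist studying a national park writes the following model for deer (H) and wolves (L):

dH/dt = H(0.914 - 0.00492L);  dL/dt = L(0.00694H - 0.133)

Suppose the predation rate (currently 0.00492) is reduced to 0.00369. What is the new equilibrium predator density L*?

At the interior fixed point, setting dH/dt = 0 with H > 0 fixes L* = (prey growth rate)/(HL coefficient) — independent of the other coefficients.
With the change, L* = 0.914/0.00369 = 248; it rises from 186.

L* ≈ 248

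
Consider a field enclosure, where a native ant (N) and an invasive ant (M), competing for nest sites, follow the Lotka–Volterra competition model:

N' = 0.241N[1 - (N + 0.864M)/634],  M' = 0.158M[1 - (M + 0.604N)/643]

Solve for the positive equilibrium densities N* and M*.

N* ≈ 164, M* ≈ 544

Setting both brackets to zero gives the nullclines N + 0.864M = 634 and 0.604N + M = 643.
Substituting M = 643 - 0.604N into the first: N(1 - 0.864·0.604) = 634 - 0.864·643.
So N* = 78.4/0.478 = 164, and then M* = 643 - 0.604·164 = 544.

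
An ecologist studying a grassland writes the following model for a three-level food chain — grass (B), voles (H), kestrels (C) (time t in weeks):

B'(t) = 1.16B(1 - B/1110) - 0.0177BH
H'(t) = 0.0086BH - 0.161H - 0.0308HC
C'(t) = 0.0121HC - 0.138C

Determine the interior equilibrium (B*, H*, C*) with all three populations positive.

B* ≈ 917, H* ≈ 11.4, C* ≈ 251

From dC/dt = 0: 0.0121H* = 0.138, so H* = 11.4.
From dB/dt = 0: 1.16(1 - B*/1110) = 0.0177·11.4, giving B* = 1110·(1 - 0.174) = 917.
From dH/dt = 0: 0.0086·917 - 0.161 = 0.0308C*, so C* = 7.72/0.0308 = 251.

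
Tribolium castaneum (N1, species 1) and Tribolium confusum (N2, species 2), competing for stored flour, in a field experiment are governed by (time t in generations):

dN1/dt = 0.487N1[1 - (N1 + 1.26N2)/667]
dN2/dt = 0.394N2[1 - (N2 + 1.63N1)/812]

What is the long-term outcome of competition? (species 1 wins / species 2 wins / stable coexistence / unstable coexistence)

unstable coexistence (outcome depends on initial conditions)

Compare the nullcline intercepts: K1/α12 = 667/1.26 = 529 < K2 = 812; K2/α21 = 812/1.63 = 498 < K1 = 667.
Since both are reversed, neither can invade when rare; the interior point is a saddle.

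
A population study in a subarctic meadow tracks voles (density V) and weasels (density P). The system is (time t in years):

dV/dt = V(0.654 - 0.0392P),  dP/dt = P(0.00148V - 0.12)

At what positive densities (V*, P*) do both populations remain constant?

V* ≈ 81.1, P* ≈ 16.7

Set dP/dt = 0 with P > 0: 0.00148V - 0.12 = 0, so V* = 0.12/0.00148 = 81.1.
Set dV/dt = 0 with V > 0: 0.654 - 0.0392P = 0, so P* = 0.654/0.0392 = 16.7.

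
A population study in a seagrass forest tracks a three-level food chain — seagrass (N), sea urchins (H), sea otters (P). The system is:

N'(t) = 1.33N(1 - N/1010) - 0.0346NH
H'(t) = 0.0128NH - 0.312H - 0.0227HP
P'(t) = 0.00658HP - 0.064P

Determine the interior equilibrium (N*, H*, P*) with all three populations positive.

From dP/dt = 0: 0.00658H* = 0.064, so H* = 9.73.
From dN/dt = 0: 1.33(1 - N*/1010) = 0.0346·9.73, giving N* = 1010·(1 - 0.253) = 754.
From dH/dt = 0: 0.0128·754 - 0.312 = 0.0227P*, so P* = 9.34/0.0227 = 412.

N* ≈ 754, H* ≈ 9.73, P* ≈ 412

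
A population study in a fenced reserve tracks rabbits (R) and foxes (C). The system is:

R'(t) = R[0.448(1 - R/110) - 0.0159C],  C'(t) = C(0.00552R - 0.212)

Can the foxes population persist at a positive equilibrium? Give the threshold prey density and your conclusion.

The predator equation gives dC/dt > 0 only when R > 0.212/0.00552 = 38.4.
Without the predator, R → K = 110. Since 110 > 38.4, the predator can invade and persist.

Threshold R = 38.4; K > 38.4, so yes, the predator persists.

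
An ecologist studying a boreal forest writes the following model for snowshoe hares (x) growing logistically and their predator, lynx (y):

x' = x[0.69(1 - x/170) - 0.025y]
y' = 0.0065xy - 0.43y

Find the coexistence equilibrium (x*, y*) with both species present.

From dy/dt = 0 with y > 0: 0.0065x* = 0.43, so x* = 66.2.
Substitute into dx/dt = 0: 0.69(1 - 66.2/170) = 0.025y*.
The bracket is 0.611, giving y* = 0.421/0.025 = 16.9.

x* ≈ 66.2, y* ≈ 16.9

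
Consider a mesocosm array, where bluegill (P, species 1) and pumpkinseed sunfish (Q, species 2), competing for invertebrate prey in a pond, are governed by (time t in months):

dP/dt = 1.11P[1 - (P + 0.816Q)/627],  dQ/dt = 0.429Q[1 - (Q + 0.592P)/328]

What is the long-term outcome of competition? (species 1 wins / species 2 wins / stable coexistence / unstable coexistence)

Compare the nullcline intercepts: K1/α12 = 627/0.816 = 768 > K2 = 328; K2/α21 = 328/0.592 = 554 < K1 = 627.
Since the inequalities point opposite ways, species 1 can invade but species 2 cannot.

species 1 excludes species 2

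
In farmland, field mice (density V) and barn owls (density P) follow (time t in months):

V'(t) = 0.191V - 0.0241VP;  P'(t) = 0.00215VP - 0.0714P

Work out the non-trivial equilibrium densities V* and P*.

V* ≈ 33.2, P* ≈ 7.93

Set dP/dt = 0 with P > 0: 0.00215V - 0.0714 = 0, so V* = 0.0714/0.00215 = 33.2.
Set dV/dt = 0 with V > 0: 0.191 - 0.0241P = 0, so P* = 0.191/0.0241 = 7.93.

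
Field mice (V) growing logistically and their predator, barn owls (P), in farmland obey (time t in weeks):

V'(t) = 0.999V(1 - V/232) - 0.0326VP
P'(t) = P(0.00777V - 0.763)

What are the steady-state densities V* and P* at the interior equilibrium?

From dP/dt = 0 with P > 0: 0.00777V* = 0.763, so V* = 98.2.
Substitute into dV/dt = 0: 0.999(1 - 98.2/232) = 0.0326P*.
The bracket is 0.577, giving P* = 0.576/0.0326 = 17.7.

V* ≈ 98.2, P* ≈ 17.7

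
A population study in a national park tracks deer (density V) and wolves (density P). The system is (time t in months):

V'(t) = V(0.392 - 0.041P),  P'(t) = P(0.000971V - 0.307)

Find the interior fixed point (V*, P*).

V* ≈ 316, P* ≈ 9.56

Set dP/dt = 0 with P > 0: 0.000971V - 0.307 = 0, so V* = 0.307/0.000971 = 316.
Set dV/dt = 0 with V > 0: 0.392 - 0.041P = 0, so P* = 0.392/0.041 = 9.56.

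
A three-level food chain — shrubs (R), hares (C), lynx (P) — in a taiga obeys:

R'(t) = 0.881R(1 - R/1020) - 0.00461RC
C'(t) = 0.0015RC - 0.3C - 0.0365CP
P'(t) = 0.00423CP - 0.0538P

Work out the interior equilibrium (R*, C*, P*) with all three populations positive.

From dP/dt = 0: 0.00423C* = 0.0538, so C* = 12.7.
From dR/dt = 0: 0.881(1 - R*/1020) = 0.00461·12.7, giving R* = 1020·(1 - 0.0666) = 952.
From dC/dt = 0: 0.0015·952 - 0.3 = 0.0365P*, so P* = 1.13/0.0365 = 30.9.

R* ≈ 952, C* ≈ 12.7, P* ≈ 30.9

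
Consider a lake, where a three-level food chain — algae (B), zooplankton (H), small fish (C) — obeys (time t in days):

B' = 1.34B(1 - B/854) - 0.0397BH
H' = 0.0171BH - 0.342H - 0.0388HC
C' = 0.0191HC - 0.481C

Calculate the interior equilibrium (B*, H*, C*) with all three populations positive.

B* ≈ 217, H* ≈ 25.2, C* ≈ 86.7

From dC/dt = 0: 0.0191H* = 0.481, so H* = 25.2.
From dB/dt = 0: 1.34(1 - B*/854) = 0.0397·25.2, giving B* = 854·(1 - 0.746) = 217.
From dH/dt = 0: 0.0171·217 - 0.342 = 0.0388C*, so C* = 3.37/0.0388 = 86.7.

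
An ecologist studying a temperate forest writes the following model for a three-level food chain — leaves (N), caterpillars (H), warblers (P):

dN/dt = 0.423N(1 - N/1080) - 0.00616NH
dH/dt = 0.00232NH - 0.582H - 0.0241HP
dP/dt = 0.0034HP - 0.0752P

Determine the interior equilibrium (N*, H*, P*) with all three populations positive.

From dP/dt = 0: 0.0034H* = 0.0752, so H* = 22.1.
From dN/dt = 0: 0.423(1 - N*/1080) = 0.00616·22.1, giving N* = 1080·(1 - 0.322) = 732.
From dH/dt = 0: 0.00232·732 - 0.582 = 0.0241P*, so P* = 1.12/0.0241 = 46.3.

N* ≈ 732, H* ≈ 22.1, P* ≈ 46.3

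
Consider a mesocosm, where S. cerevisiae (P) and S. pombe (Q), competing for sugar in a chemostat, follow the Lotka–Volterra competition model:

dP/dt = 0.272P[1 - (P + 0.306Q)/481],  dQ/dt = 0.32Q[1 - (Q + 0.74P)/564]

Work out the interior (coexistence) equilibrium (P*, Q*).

Setting both brackets to zero gives the nullclines P + 0.306Q = 481 and 0.74P + Q = 564.
Substituting Q = 564 - 0.74P into the first: P(1 - 0.306·0.74) = 481 - 0.306·564.
So P* = 308/0.774 = 399, and then Q* = 564 - 0.74·399 = 269.

P* ≈ 399, Q* ≈ 269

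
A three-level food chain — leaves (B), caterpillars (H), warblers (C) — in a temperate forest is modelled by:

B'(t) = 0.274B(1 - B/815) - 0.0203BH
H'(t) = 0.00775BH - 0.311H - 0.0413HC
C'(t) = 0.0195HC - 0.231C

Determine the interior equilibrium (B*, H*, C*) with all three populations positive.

From dC/dt = 0: 0.0195H* = 0.231, so H* = 11.8.
From dB/dt = 0: 0.274(1 - B*/815) = 0.0203·11.8, giving B* = 815·(1 - 0.878) = 99.7.
From dH/dt = 0: 0.00775·99.7 - 0.311 = 0.0413C*, so C* = 0.462/0.0413 = 11.2.

B* ≈ 99.7, H* ≈ 11.8, C* ≈ 11.2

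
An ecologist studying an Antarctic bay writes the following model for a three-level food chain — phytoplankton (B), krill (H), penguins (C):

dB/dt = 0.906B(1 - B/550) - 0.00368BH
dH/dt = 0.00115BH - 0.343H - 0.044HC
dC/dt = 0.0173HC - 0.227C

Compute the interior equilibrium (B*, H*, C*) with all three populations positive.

From dC/dt = 0: 0.0173H* = 0.227, so H* = 13.1.
From dB/dt = 0: 0.906(1 - B*/550) = 0.00368·13.1, giving B* = 550·(1 - 0.0533) = 521.
From dH/dt = 0: 0.00115·521 - 0.343 = 0.044C*, so C* = 0.256/0.044 = 5.81.

B* ≈ 521, H* ≈ 13.1, C* ≈ 5.81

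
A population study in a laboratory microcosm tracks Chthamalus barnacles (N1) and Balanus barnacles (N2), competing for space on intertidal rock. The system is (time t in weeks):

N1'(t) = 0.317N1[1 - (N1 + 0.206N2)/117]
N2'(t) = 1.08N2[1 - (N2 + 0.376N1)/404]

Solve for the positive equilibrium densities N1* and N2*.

Setting both brackets to zero gives the nullclines N1 + 0.206N2 = 117 and 0.376N1 + N2 = 404.
Substituting N2 = 404 - 0.376N1 into the first: N1(1 - 0.206·0.376) = 117 - 0.206·404.
So N1* = 33.8/0.923 = 36.6, and then N2* = 404 - 0.376·36.6 = 390.

N1* ≈ 36.6, N2* ≈ 390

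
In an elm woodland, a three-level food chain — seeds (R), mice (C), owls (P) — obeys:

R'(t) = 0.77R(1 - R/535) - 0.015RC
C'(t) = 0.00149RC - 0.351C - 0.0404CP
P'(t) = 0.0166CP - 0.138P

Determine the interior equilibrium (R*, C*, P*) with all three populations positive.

R* ≈ 448, C* ≈ 8.31, P* ≈ 7.85

From dP/dt = 0: 0.0166C* = 0.138, so C* = 8.31.
From dR/dt = 0: 0.77(1 - R*/535) = 0.015·8.31, giving R* = 535·(1 - 0.162) = 448.
From dC/dt = 0: 0.00149·448 - 0.351 = 0.0404P*, so P* = 0.317/0.0404 = 7.85.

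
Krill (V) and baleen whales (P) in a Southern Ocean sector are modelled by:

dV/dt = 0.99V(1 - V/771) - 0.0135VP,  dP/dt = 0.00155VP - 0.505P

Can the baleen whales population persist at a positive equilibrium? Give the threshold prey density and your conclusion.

Threshold V = 326; K > 326, so yes, the predator persists.

The predator equation gives dP/dt > 0 only when V > 0.505/0.00155 = 326.
Without the predator, V → K = 771. Since 771 > 326, the predator can invade and persist.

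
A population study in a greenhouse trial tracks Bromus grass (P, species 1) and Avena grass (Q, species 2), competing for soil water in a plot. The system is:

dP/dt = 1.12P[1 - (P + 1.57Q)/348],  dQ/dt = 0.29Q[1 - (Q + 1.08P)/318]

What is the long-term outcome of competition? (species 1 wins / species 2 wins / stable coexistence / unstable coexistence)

unstable coexistence (outcome depends on initial conditions)

Compare the nullcline intercepts: K1/α12 = 348/1.57 = 222 < K2 = 318; K2/α21 = 318/1.08 = 294 < K1 = 348.
Since both are reversed, neither can invade when rare; the interior point is a saddle.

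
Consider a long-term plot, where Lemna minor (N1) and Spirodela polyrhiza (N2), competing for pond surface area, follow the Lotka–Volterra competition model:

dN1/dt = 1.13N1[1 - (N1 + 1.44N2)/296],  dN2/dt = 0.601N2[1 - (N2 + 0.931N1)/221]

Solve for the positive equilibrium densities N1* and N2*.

Setting both brackets to zero gives the nullclines N1 + 1.44N2 = 296 and 0.931N1 + N2 = 221.
Substituting N2 = 221 - 0.931N1 into the first: N1(1 - 1.44·0.931) = 296 - 1.44·221.
So N1* = -22.2/-0.341 = 65.3, and then N2* = 221 - 0.931·65.3 = 160.

N1* ≈ 65.3, N2* ≈ 160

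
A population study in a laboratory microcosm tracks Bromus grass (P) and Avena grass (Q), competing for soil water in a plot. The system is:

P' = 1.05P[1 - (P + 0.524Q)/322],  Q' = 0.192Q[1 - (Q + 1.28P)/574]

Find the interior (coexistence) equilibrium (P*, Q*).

Setting both brackets to zero gives the nullclines P + 0.524Q = 322 and 1.28P + Q = 574.
Substituting Q = 574 - 1.28P into the first: P(1 - 0.524·1.28) = 322 - 0.524·574.
So P* = 21.2/0.329 = 64.5, and then Q* = 574 - 1.28·64.5 = 491.

P* ≈ 64.5, Q* ≈ 491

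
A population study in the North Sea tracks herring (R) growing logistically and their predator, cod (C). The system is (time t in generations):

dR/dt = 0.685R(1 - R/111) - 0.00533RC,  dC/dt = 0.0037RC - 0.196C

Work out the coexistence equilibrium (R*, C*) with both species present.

From dC/dt = 0 with C > 0: 0.0037R* = 0.196, so R* = 53.
Substitute into dR/dt = 0: 0.685(1 - 53/111) = 0.00533C*.
The bracket is 0.523, giving C* = 0.358/0.00533 = 67.2.

R* ≈ 53, C* ≈ 67.2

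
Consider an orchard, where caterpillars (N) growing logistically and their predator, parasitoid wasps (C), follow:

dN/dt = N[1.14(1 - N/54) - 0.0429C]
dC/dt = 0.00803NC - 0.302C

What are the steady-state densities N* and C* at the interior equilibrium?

From dC/dt = 0 with C > 0: 0.00803N* = 0.302, so N* = 37.6.
Substitute into dN/dt = 0: 1.14(1 - 37.6/54) = 0.0429C*.
The bracket is 0.304, giving C* = 0.346/0.0429 = 8.07.

N* ≈ 37.6, C* ≈ 8.07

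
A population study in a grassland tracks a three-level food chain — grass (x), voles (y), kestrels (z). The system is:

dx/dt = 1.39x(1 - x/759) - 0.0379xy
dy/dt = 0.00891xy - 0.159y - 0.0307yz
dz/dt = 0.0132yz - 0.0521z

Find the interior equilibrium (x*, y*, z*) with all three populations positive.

From dz/dt = 0: 0.0132y* = 0.0521, so y* = 3.95.
From dx/dt = 0: 1.39(1 - x*/759) = 0.0379·3.95, giving x* = 759·(1 - 0.108) = 677.
From dy/dt = 0: 0.00891·677 - 0.159 = 0.0307z*, so z* = 5.88/0.0307 = 191.

x* ≈ 677, y* ≈ 3.95, z* ≈ 191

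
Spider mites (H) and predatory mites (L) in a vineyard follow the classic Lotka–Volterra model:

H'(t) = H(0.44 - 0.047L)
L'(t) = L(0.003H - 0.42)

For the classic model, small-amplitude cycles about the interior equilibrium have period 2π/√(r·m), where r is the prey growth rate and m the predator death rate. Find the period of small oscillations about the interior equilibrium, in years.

T ≈ 14.6 years

Here r = 0.44 and m = 0.42, so r·m = 0.185.
ω = √0.185 = 0.43 per year, hence T = 2π/ω ≈ 14.6 years.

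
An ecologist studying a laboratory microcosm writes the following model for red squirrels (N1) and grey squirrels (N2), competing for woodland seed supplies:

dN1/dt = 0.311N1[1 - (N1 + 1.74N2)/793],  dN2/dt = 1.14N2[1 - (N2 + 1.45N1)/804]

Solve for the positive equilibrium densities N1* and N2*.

Setting both brackets to zero gives the nullclines N1 + 1.74N2 = 793 and 1.45N1 + N2 = 804.
Substituting N2 = 804 - 1.45N1 into the first: N1(1 - 1.74·1.45) = 793 - 1.74·804.
So N1* = -606/-1.52 = 398, and then N2* = 804 - 1.45·398 = 227.

N1* ≈ 398, N2* ≈ 227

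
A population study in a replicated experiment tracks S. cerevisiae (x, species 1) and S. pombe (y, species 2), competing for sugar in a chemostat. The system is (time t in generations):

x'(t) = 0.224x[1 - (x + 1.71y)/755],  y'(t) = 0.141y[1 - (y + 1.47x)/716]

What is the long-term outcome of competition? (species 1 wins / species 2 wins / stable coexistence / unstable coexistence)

Compare the nullcline intercepts: K1/α12 = 755/1.71 = 442 < K2 = 716; K2/α21 = 716/1.47 = 487 < K1 = 755.
Since both are reversed, neither can invade when rare; the interior point is a saddle.

unstable coexistence (outcome depends on initial conditions)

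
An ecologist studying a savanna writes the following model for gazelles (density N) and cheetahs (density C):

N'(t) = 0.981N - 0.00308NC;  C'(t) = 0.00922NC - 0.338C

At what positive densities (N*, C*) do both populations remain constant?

Set dC/dt = 0 with C > 0: 0.00922N - 0.338 = 0, so N* = 0.338/0.00922 = 36.7.
Set dN/dt = 0 with N > 0: 0.981 - 0.00308C = 0, so C* = 0.981/0.00308 = 319.

N* ≈ 36.7, C* ≈ 319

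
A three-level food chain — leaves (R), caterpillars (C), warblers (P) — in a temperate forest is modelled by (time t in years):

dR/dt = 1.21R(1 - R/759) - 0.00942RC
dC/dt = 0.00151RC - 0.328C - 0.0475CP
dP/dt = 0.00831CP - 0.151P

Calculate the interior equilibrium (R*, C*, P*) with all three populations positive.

R* ≈ 652, C* ≈ 18.2, P* ≈ 13.8

From dP/dt = 0: 0.00831C* = 0.151, so C* = 18.2.
From dR/dt = 0: 1.21(1 - R*/759) = 0.00942·18.2, giving R* = 759·(1 - 0.141) = 652.
From dC/dt = 0: 0.00151·652 - 0.328 = 0.0475P*, so P* = 0.656/0.0475 = 13.8.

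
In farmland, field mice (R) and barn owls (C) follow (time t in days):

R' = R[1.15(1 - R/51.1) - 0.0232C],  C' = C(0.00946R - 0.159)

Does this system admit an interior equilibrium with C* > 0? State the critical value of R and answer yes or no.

The predator equation gives dC/dt > 0 only when R > 0.159/0.00946 = 16.8.
Without the predator, R → K = 51.1. Since 51.1 > 16.8, the predator can invade and persist.

Threshold R = 16.8; K > 16.8, so yes, the predator persists.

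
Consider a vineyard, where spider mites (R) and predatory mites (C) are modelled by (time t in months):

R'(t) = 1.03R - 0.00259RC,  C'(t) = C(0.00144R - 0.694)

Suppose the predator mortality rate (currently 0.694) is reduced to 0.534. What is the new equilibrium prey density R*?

R* ≈ 371

At the interior fixed point, setting dC/dt = 0 with C > 0 fixes R* = (predator death rate)/(RC coefficient) — independent of the other coefficients.
With the change, R* = 0.534/0.00144 = 371; it falls from 482.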